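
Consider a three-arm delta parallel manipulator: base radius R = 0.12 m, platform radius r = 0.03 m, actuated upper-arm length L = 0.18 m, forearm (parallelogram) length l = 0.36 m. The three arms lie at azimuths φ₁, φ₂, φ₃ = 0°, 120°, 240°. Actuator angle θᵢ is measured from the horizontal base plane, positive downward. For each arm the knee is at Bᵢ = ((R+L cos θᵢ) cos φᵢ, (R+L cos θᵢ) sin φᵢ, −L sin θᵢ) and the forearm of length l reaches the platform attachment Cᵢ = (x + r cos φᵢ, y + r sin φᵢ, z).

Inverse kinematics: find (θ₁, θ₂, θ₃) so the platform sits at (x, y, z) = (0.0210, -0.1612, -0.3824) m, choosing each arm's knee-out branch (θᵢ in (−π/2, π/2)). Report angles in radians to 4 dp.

arm 1 (φ=0.0°): x'=0.0210, y'=-0.1612
  e−x'=0.0690;  (l²−L²−(e−x')²−y'²−z²)/2L = -0.2216
  √(A²+B²)=0.3886;  θ1 = -1.3923+2.1777 ≈ 0.7854
arm 2 (φ=120.0°): x'=-0.1501, y'=0.0624
  A cos θ + B sin θ = C:  0.2401·cos θ + -0.3824·sin θ = -0.3072
  θ2 = atan2(B,A) + arccos(C/0.4515) = 1.3088
φ3=240.0° → target in arm frame (0.1291, 0.0988)
  A=-0.0391, B=-0.3824, C=(l²−L²−A²−y'²−z²)/(2L)=-0.1675
  γ=atan2(-0.3824,-0.0391)=-1.6727;  ψ=arccos(-0.4359)=2.0218;  θ3=γ+ψ≈0.3491

θ₁ = 0.7854, θ₂ = 1.3088, θ₃ = 0.3491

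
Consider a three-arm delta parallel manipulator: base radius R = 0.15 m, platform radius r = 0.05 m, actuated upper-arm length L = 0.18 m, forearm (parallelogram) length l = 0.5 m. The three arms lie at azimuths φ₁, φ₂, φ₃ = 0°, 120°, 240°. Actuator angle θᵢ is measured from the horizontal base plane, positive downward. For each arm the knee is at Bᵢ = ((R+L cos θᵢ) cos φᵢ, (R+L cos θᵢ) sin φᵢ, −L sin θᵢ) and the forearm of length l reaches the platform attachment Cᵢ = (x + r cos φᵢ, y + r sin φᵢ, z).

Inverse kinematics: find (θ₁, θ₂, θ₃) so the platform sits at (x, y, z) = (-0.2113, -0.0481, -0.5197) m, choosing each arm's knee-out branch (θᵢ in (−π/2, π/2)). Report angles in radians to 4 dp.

rotate P by −φ1: (-0.2113, -0.0481, -0.5197)
  A=0.3113, B=-0.5197, C=(l²−L²−A²−y'²−z²)/(2L)=-0.4214
  γ=atan2(-0.5197,0.3113)=-1.0311;  ψ=arccos(-0.6956)=2.3401;  θ1=γ+ψ≈1.3090
rotate P by −φ2: (0.0640, 0.2070, -0.5197)
  A cos θ + B sin θ = C:  0.0360·cos θ + -0.5197·sin θ = -0.2685
  γ=atan2(-0.5197,0.0360)=-1.5016;  ψ=arccos(-0.5154)=2.1122;  θ2=γ+ψ≈0.6106
rotate P by −φ3: (0.1473, -0.1589, -0.5197)
  A cos θ + B sin θ = C:  -0.0473·cos θ + -0.5197·sin θ = -0.2222
  θ3 = atan2(B,A) + arccos(C/0.5218) = 0.3490

θ₁ = 1.3090, θ₂ = 0.6106, θ₃ = 0.3490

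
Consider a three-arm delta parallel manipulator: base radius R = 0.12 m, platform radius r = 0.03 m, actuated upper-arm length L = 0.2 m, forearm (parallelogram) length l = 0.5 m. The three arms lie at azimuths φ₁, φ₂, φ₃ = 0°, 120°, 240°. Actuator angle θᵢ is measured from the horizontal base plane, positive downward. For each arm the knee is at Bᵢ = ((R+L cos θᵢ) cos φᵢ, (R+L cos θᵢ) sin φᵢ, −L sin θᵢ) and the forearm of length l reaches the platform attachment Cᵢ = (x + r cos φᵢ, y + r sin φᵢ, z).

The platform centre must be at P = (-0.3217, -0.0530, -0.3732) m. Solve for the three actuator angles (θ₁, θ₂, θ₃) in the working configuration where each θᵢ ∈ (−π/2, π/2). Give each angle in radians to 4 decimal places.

θ₁ = 1.3091, θ₂ = 0.0875, θ₃ = -0.2619

arm 1 (φ=0.0°): x'=-0.3217, y'=-0.0530
  A=0.4117, B=-0.3732, C=(l²−L²−A²−y'²−z²)/(2L)=-0.2540
  θ1 = atan2(B,A) + arccos(C/0.5557) = 1.3091
rotate P by −φ2: (0.1150, 0.3051, -0.3732)
  A cos θ + B sin θ = C:  -0.0250·cos θ + -0.3732·sin θ = -0.0575
  √(A²+B²)=0.3740;  θ2 = -1.6376+1.7251 ≈ 0.0875
rotate P by −φ3: (0.2067, -0.2521, -0.3732)
  e−x'=-0.1167;  (l²−L²−(e−x')²−y'²−z²)/2L = -0.0162
  γ=atan2(-0.3732,-0.1167)=-1.8740;  ψ=arccos(-0.0413)=1.6121;  θ3=γ+ψ≈-0.2619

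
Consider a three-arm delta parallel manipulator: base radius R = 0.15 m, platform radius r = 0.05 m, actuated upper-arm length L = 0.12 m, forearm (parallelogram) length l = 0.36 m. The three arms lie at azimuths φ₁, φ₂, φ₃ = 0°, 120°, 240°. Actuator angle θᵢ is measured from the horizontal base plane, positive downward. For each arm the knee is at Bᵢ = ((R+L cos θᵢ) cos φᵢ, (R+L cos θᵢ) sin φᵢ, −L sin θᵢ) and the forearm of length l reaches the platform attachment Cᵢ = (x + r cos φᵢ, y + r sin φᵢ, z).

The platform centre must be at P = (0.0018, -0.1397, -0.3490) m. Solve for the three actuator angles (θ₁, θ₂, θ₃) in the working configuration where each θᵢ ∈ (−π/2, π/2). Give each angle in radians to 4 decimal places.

arm 1 (φ=0.0°): x'=0.0018, y'=-0.1397
  A cos θ + B sin θ = C:  0.0982·cos θ + -0.3490·sin θ = -0.1490
  γ=atan2(-0.3490,0.0982)=-1.2965;  ψ=arccos(-0.4110)=1.9943;  θ1=γ+ψ≈0.6978
φ2=120.0° → target in arm frame (-0.1219, 0.0683)
  A=0.2219, B=-0.3490, C=(l²−L²−A²−y'²−z²)/(2L)=-0.2521
  √(A²+B²)=0.4136;  θ2 = -1.0045+2.2262 ≈ 1.2218
rotate P by −φ3: (0.1201, 0.0714, -0.3490)
  e−x'=-0.0201;  (l²−L²−(e−x')²−y'²−z²)/2L = -0.0504
  √(A²+B²)=0.3496;  θ3 = -1.6283+1.7156 ≈ 0.0873

θ₁ = 0.6978, θ₂ = 1.2218, θ₃ = 0.0873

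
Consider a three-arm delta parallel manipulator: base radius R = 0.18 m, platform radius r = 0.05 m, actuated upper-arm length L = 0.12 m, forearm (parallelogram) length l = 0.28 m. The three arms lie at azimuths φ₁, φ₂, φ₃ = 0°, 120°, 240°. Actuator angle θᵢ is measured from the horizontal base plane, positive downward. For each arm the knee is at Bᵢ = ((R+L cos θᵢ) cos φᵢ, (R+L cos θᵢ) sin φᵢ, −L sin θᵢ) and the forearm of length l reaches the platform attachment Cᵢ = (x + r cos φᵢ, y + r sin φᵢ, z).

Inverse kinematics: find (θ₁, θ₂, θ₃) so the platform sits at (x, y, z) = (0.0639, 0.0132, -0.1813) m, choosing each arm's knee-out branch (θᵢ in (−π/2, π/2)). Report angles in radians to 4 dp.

θ₁ = -0.2618, θ₂ = 0.6108, θ₃ = 0.7848

arm 1 (φ=0.0°): x'=0.0639, y'=0.0132
  A=0.0661, B=-0.1813, C=(l²−L²−A²−y'²−z²)/(2L)=0.1108
  θ1 = atan2(B,A) + arccos(C/0.1930) = -0.2618
arm 2 (φ=120.0°): x'=-0.0205, y'=-0.0619
  A cos θ + B sin θ = C:  0.1505·cos θ + -0.1813·sin θ = 0.0193
  γ=atan2(-0.1813,0.1505)=-0.8779;  ψ=arccos(0.0820)=1.4887;  θ2=γ+ψ≈0.6108
φ3=240.0° → target in arm frame (-0.0434, 0.0487)
  A=0.1734, B=-0.1813, C=(l²−L²−A²−y'²−z²)/(2L)=-0.0054
  √(A²+B²)=0.2509;  θ3 = -0.8077+1.5925 ≈ 0.7848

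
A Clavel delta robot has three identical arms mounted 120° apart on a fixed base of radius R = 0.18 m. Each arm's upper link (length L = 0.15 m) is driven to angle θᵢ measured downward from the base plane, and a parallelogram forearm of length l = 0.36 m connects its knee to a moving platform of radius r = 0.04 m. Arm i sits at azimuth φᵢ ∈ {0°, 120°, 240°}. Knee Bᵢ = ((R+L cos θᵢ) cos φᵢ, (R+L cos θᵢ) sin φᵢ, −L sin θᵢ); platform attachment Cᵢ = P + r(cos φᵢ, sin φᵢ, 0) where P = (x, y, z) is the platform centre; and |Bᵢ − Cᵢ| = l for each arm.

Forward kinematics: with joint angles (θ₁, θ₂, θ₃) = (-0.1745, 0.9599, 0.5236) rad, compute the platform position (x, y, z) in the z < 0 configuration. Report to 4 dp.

(0.0999, -0.0503, -0.2769)

O1 = (0.2877·cos0.0°, 0.2877·sin0.0°, 0.0260) = (0.2877, 0.0000, 0.0260)
arm 2 at φ=120.0°: (R−r)+L cos θ2 = 0.2260;  O2 = (-0.1130, 0.1958, -0.1229)
φ3=240.0°: virtual centre (-0.1350, -0.2337, -0.0750), radius l
eliminate P² terms by subtracting sphere 1 from 2 and 3
plane₁₂: -0.8015x+0.3915y+-0.2978z = -0.0173
Cramer: x(z) = 0.0142-0.3094z;  y(z) = -0.0150+0.1273z
sphere 1 gives Az²+Bz+C=0 with A=1.1119, B=0.1134, C=-0.0539;  B²−4AC=0.2525;  roots -0.2769, 0.1750;  negative root z = -0.2769
x = 0.0999, y = -0.0503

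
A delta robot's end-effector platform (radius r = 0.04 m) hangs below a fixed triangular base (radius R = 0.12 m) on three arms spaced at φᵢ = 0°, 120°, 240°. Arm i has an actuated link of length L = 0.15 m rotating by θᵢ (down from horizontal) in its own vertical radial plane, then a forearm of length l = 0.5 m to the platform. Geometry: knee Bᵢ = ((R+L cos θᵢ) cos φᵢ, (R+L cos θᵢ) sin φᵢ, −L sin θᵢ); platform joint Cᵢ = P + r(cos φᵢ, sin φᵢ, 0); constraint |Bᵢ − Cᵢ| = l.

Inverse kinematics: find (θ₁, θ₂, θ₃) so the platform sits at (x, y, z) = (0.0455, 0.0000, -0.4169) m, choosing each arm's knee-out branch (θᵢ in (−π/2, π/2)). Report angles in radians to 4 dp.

rotate P by −φ1: (0.0455, 0.0000, -0.4169)
  A cos θ + B sin θ = C:  0.0345·cos θ + -0.4169·sin θ = 0.1750
  γ=atan2(-0.4169,0.0345)=-1.4882;  ψ=arccos(0.4184)=1.1391;  θ1=γ+ψ≈-0.3491
arm 2 (φ=120.0°): x'=-0.0227, y'=-0.0394
  A=0.1027, B=-0.4169, C=(l²−L²−A²−y'²−z²)/(2L)=0.1386
  γ=atan2(-0.4169,0.1027)=-1.3292;  ψ=arccos(0.3228)=1.2421;  θ2=γ+ψ≈-0.0871
φ3=240.0° → target in arm frame (-0.0228, 0.0394)
  A=0.1028, B=-0.4169, C=(l²−L²−A²−y'²−z²)/(2L)=0.1386
  θ3 = atan2(B,A) + arccos(C/0.4294) = -0.0871

θ₁ = -0.3491, θ₂ = -0.0871, θ₃ = -0.0871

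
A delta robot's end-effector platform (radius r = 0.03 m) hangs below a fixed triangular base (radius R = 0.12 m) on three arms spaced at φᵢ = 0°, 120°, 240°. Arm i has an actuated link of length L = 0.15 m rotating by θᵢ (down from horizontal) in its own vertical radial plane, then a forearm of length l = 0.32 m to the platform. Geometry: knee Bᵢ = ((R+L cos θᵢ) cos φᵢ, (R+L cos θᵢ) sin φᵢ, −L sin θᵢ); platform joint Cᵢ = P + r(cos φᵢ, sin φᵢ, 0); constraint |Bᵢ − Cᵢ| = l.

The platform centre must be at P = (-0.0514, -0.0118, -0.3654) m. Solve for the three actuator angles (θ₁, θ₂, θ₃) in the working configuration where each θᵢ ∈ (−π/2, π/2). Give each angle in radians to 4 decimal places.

arm 1 (φ=0.0°): x'=-0.0514, y'=-0.0118
  A=0.1414, B=-0.3654, C=(l²−L²−A²−y'²−z²)/(2L)=-0.2458
  √(A²+B²)=0.3918;  θ1 = -1.2016+2.2491 ≈ 1.0475
φ2=120.0° → target in arm frame (0.0155, 0.0504)
  A cos θ + B sin θ = C:  0.0745·cos θ + -0.3654·sin θ = -0.2057
  √(A²+B²)=0.3729;  θ2 = -1.3696+2.1551 ≈ 0.7855
arm 3 (φ=240.0°): x'=0.0359, y'=-0.0386
  A=0.0541, B=-0.3654, C=(l²−L²−A²−y'²−z²)/(2L)=-0.1934
  θ3 = atan2(B,A) + arccos(C/0.3694) = 0.6981

θ₁ = 1.0475, θ₂ = 0.7855, θ₃ = 0.6981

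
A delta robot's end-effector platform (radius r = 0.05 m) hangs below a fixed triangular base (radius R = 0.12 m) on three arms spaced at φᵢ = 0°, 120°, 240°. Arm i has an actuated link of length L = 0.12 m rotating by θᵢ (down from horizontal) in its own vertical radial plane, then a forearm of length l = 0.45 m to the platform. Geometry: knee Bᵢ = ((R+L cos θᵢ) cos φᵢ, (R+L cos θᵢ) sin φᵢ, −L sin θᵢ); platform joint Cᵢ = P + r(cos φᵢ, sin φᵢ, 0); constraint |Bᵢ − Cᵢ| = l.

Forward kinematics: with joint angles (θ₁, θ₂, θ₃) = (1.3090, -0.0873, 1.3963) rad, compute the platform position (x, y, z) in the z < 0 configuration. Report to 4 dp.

(-0.1145, 0.2348, -0.4335)

φ1=0.0°: virtual centre (0.1011, 0.0000, -0.1159), radius l
centre 2 = (0.1895·cos120.0°, 0.1895·sin120.0°, 0.0105) = (-0.0948, 0.1641, 0.0105)
centre 3 = (0.0908·cos240.0°, 0.0908·sin240.0°, -0.1182) = (-0.0454, -0.0787, -0.1182)
eliminate P² terms by subtracting sphere 1 from 2 and 3
linear system: -0.3917x+0.3283y = 0.0124−0.2527z; -0.2929x+-0.1573y = -0.0014−-0.0045z
Cramer: x(z) = -0.0094+0.2426z;  y(z) = 0.0266-0.4805z
into |P−centre ₁|² = l²: 1.2897z² + 0.1527z + -0.1762 = 0;  Δ = 0.9321;  z = -0.4335 or 0.3151 → z<0 root = -0.4335
x = -0.1145, y = 0.2348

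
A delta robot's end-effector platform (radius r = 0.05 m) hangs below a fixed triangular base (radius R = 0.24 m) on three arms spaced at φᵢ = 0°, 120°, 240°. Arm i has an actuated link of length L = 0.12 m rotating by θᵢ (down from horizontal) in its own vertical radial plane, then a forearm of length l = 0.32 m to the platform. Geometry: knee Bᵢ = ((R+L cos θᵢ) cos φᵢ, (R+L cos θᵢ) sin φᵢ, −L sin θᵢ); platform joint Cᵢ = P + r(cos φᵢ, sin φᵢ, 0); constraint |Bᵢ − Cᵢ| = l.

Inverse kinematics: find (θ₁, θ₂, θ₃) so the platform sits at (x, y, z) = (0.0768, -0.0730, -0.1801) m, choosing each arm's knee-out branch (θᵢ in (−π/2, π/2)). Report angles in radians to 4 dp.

θ₁ = -0.2615, θ₂ = 1.3958, θ₃ = 0.4362

arm 1 (φ=0.0°): x'=0.0768, y'=-0.0730
  e−x'=0.1132;  (l²−L²−(e−x')²−y'²−z²)/2L = 0.1559
  √(A²+B²)=0.2127;  θ1 = -1.0097+0.7481 ≈ -0.2615
φ2=120.0° → target in arm frame (-0.1016, -0.0300)
  A cos θ + B sin θ = C:  0.2916·cos θ + -0.1801·sin θ = -0.1266
  √(A²+B²)=0.3428;  θ2 = -0.5532+1.9491 ≈ 1.3958
rotate P by −φ3: (0.0248, 0.1030, -0.1801)
  A=0.1652, B=-0.1801, C=(l²−L²−A²−y'²−z²)/(2L)=0.0736
  γ=atan2(-0.1801,0.1652)=-0.8286;  ψ=arccos(0.3012)=1.2648;  θ3=γ+ψ≈0.4362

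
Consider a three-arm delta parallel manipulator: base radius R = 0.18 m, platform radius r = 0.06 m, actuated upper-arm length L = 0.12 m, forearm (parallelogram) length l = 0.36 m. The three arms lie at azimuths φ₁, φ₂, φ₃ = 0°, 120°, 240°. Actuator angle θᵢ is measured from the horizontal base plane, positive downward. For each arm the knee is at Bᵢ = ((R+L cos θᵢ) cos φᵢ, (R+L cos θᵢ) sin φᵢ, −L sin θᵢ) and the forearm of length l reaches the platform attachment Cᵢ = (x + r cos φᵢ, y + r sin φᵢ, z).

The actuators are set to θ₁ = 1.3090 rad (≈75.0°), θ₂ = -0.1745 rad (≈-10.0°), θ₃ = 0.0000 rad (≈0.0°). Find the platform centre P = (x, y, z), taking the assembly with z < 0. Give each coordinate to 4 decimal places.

(-0.1694, 0.0139, -0.2793)

O1 = (0.1511·cos0.0°, 0.1511·sin0.0°, -0.1159) = (0.1511, 0.0000, -0.1159)
arm 2 at φ=120.0°: e+L cos θ2 = 0.2382;  O2 = (-0.1191, 0.2063, 0.0208)
arm 3 at φ=240.0°: e+L cos θ3 = 0.2400;  O3 = (-0.1200, -0.2078, 0.0000)
|O₂|²−|O₁|² = 0.0209;  |O₃|²−|O₁|² = 0.0213
plane₁₂: -0.5403x+0.4125y+0.2735z = 0.0209
Cramer: x(z) = -0.0390+0.4670z;  y(z) = -0.0004-0.0513z
sphere 1 gives Az²+Bz+C=0 with A=1.2207, B=0.0543, C=-0.0800;  B²−4AC=0.3937;  roots -0.2793, 0.2348;  negative root z = -0.2793
x = -0.1694, y = 0.0139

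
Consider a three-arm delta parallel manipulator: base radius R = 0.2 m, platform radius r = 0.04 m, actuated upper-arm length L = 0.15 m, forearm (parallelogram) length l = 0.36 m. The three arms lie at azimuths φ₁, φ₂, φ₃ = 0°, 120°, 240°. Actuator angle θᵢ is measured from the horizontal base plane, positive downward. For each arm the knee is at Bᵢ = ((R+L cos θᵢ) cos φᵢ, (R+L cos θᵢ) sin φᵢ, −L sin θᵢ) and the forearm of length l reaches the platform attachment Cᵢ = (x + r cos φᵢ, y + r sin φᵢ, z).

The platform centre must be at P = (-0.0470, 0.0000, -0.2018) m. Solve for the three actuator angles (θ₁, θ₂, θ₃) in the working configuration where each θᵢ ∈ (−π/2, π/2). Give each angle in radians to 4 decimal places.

rotate P by −φ1: (-0.0470, 0.0000, -0.2018)
  A cos θ + B sin θ = C:  0.2070·cos θ + -0.2018·sin θ = 0.0784
  θ1 = atan2(B,A) + arccos(C/0.2891) = 0.5234
φ2=120.0° → target in arm frame (0.0235, 0.0407)
  e−x'=0.1365;  (l²−L²−(e−x')²−y'²−z²)/2L = 0.1536
  γ=atan2(-0.2018,0.1365)=-0.9761;  ψ=arccos(0.6306)=0.8885;  θ2=γ+ψ≈-0.0876
arm 3 (φ=240.0°): x'=0.0235, y'=-0.0407
  e−x'=0.1365;  (l²−L²−(e−x')²−y'²−z²)/2L = 0.1536
  θ3 = atan2(B,A) + arccos(C/0.2436) = -0.0876

θ₁ = 0.5234, θ₂ = -0.0876, θ₃ = -0.0876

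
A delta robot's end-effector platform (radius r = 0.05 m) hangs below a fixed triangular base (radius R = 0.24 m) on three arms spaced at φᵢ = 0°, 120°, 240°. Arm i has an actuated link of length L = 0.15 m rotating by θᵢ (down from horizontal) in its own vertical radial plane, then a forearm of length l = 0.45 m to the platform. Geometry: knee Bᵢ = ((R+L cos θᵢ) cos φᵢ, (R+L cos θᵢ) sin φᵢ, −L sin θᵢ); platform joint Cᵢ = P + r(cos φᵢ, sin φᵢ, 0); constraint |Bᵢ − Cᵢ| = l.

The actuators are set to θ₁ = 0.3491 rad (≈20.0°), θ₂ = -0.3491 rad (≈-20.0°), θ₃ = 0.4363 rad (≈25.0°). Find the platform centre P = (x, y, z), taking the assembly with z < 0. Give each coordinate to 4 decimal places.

O1 = (0.3310·cos0.0°, 0.3310·sin0.0°, -0.0513) = (0.3310, 0.0000, -0.0513)
O2 = (0.3310·cos120.0°, 0.3310·sin120.0°, 0.0513) = (-0.1655, 0.2866, 0.0513)
arm 3 at φ=240.0°: e+L cos θ3 = 0.3259;  O3 = (-0.1630, -0.2823, -0.0634)
|O₂|²−|O₁|² = 0.0000;  |O₃|²−|O₁|² = -0.0019
linear system: -0.9929x+0.5732y = 0.0000−0.2052z; -0.9879x+-0.5646y = -0.0019−-0.0242z
det = 1.1268;  x = 0.0010+0.0905z,  y = 0.0017+-0.2012z
sphere 1 gives Az²+Bz+C=0 with A=1.0487, B=0.0422, C=-0.0910;  B²−4AC=0.3834;  roots -0.3153, 0.2751;  negative root z = -0.3153
x = -0.0276, y = 0.0651

(-0.0276, 0.0651, -0.3153)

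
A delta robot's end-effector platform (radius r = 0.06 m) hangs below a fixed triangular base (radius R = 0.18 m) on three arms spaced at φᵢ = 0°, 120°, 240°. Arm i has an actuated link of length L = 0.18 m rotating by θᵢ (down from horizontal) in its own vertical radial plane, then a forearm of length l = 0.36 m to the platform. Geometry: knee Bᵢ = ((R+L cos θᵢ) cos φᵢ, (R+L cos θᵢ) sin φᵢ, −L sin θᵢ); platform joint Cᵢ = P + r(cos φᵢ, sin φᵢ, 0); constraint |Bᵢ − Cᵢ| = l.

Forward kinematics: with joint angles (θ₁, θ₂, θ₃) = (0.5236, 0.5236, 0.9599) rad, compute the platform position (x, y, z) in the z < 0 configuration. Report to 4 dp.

φ1=0.0°: virtual centre (0.2759, 0.0000, -0.0900), radius l
O2 = (0.2759·cos120.0°, 0.2759·sin120.0°, -0.0900) = (-0.1379, 0.2389, -0.0900)
φ3=240.0°: virtual centre (-0.1116, -0.1933, -0.1474), radius l
eliminate P² terms by subtracting sphere 1 from 2 and 3
linear system: -0.8277x+0.4778y = 0.0000−0.0000z; -0.7750x+-0.3867y = -0.0126−-0.1149z
det = 0.6904;  x = 0.0087+-0.0795z,  y = 0.0151+-0.1377z
into |P−O₁|² = l²: 1.0253z² + 0.2183z + -0.0499 = 0;  Δ = 0.2523;  z = -0.3514 or 0.1385 → z<0 root = -0.3514
x = 0.0367, y = 0.0635

(0.0367, 0.0635, -0.3514)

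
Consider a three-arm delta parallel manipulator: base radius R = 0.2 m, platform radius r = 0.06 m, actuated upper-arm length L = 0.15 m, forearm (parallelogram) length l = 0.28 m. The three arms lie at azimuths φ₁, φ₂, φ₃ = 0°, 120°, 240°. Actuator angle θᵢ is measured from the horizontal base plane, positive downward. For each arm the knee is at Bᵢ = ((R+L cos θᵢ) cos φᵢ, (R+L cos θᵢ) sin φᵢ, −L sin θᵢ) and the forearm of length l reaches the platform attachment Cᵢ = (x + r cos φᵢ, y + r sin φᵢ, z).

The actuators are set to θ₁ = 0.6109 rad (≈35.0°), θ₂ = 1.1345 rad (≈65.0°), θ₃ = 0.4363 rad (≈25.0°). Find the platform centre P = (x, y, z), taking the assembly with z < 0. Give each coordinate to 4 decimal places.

centre 1 = (0.2629·cos0.0°, 0.2629·sin0.0°, -0.0860) = (0.2629, 0.0000, -0.0860)
centre 2 = (0.2034·cos120.0°, 0.2034·sin120.0°, -0.1359) = (-0.1017, 0.1761, -0.1359)
arm 3 at φ=240.0°: ρ3 = 0.2759;  centre 3 = (-0.1380, -0.2390, -0.0634)
subtract pairs → two planes through P
[-0.7291 0.3523 -0.0998]·P = -0.0167;  [-0.8017 -0.4780 0.0453]·P = 0.0037
Cramer: x(z) = 0.0106-0.0503z;  y(z) = -0.0254+0.1792z
quadratic in z: (1.0346)z²+(0.1884)z+(-0.0067)=0, √Δ=0.2514 → z ∈ {-0.2125, 0.0305}; z = -0.2125 (taking z<0)
x = 0.0213, y = -0.0635

(0.0213, -0.0635, -0.2125)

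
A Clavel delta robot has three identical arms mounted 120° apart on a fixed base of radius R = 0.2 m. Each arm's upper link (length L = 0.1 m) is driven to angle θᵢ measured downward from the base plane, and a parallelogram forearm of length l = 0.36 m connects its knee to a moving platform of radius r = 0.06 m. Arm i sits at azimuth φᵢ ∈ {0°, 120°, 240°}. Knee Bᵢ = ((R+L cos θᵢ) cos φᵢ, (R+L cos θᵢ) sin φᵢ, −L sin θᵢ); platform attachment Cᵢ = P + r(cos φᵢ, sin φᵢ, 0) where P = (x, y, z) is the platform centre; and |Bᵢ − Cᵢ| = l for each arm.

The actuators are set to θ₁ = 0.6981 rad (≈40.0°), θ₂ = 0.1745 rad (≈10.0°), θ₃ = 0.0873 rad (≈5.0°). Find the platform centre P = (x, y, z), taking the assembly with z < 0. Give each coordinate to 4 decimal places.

(-0.0551, -0.0066, -0.3003)

centre 1 = (0.2166·cos0.0°, 0.2166·sin0.0°, -0.0643) = (0.2166, 0.0000, -0.0643)
centre 2 = (0.2385·cos120.0°, 0.2385·sin120.0°, -0.0174) = (-0.1192, 0.2065, -0.0174)
φ3=240.0°: virtual centre (-0.1198, -0.2075, -0.0087), radius l
eliminate P² terms by subtracting sphere 1 from 2 and 3
plane₁₂: -0.6717x+0.4131y+0.0938z = 0.0061
det = 0.5567;  x = -0.0093+0.1524z,  y = -0.0004+0.0207z
quadratic in z: (1.0237)z²+(0.0597)z+(-0.0744)=0, √Δ=0.5552 → z ∈ {-0.3003, 0.2420}; z = -0.3003 (taking z<0)
x = -0.0551, y = -0.0066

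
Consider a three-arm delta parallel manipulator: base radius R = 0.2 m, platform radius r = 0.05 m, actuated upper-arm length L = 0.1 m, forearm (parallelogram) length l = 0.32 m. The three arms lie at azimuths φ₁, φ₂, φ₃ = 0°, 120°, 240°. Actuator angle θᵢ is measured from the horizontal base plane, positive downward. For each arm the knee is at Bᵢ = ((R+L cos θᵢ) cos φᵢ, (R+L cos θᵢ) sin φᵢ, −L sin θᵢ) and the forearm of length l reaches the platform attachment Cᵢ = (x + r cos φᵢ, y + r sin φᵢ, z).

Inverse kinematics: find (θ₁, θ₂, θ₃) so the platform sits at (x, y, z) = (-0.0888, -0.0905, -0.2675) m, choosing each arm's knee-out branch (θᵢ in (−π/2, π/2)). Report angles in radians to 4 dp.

arm 1 (φ=0.0°): x'=-0.0888, y'=-0.0905
  A=0.2388, B=-0.2675, C=(l²−L²−A²−y'²−z²)/(2L)=-0.2219
  γ=atan2(-0.2675,0.2388)=-0.8420;  ψ=arccos(-0.6187)=2.2379;  θ1=γ+ψ≈1.3959
arm 2 (φ=120.0°): x'=-0.0340, y'=0.1222
  A cos θ + B sin θ = C:  0.1840·cos θ + -0.2675·sin θ = -0.1396
  √(A²+B²)=0.3247;  θ2 = -0.9683+2.0154 ≈ 1.0470
arm 3 (φ=240.0°): x'=0.1228, y'=-0.0317
  A cos θ + B sin θ = C:  0.0272·cos θ + -0.2675·sin θ = 0.0955
  θ3 = atan2(B,A) + arccos(C/0.2689) = -0.2617

θ₁ = 1.3959, θ₂ = 1.0470, θ₃ = -0.2617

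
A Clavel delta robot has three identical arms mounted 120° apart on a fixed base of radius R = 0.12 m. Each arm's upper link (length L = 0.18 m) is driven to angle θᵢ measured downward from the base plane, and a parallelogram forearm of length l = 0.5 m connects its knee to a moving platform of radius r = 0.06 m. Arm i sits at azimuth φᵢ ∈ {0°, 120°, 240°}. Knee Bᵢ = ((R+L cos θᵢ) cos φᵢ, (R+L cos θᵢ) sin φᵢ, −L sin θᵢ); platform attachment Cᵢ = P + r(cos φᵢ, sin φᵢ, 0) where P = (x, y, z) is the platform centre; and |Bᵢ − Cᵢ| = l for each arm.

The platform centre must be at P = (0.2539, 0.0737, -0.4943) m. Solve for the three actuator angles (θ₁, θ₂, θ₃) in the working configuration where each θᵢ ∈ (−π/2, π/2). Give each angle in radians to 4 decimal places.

θ₁ = -0.0002, θ₂ = 0.8725, θ₃ = 1.1345

arm 1 (φ=0.0°): x'=0.2539, y'=0.0737
  e−x'=-0.1939;  (l²−L²−(e−x')²−y'²−z²)/2L = -0.1938
  √(A²+B²)=0.5310;  θ1 = -1.9446+1.9444 ≈ -0.0002
arm 2 (φ=120.0°): x'=-0.0631, y'=-0.2567
  A cos θ + B sin θ = C:  0.1231·cos θ + -0.4943·sin θ = -0.2995
  √(A²+B²)=0.5094;  θ2 = -1.3267+2.1992 ≈ 0.8725
φ3=240.0° → target in arm frame (-0.1908, 0.1830)
  e−x'=0.2508;  (l²−L²−(e−x')²−y'²−z²)/2L = -0.3420
  √(A²+B²)=0.5543;  θ3 = -1.1013+2.2358 ≈ 1.1345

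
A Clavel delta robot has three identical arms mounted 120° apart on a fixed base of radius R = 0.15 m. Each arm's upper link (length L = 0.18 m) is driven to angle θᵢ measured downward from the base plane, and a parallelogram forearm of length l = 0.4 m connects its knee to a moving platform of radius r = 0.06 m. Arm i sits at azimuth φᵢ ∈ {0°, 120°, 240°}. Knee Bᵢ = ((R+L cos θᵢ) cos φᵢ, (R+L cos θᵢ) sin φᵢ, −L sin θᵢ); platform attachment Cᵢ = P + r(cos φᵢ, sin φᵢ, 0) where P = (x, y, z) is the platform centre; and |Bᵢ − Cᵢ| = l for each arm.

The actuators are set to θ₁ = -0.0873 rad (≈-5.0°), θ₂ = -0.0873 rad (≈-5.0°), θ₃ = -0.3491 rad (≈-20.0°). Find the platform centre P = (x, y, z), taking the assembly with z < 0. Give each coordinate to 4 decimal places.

centre 1 = (0.2693·cos0.0°, 0.2693·sin0.0°, 0.0157) = (0.2693, 0.0000, 0.0157)
arm 2 at φ=120.0°: ρ2 = 0.2693;  centre 2 = (-0.1347, 0.2332, 0.0157)
arm 3 at φ=240.0°: ρ3 = 0.2591;  centre 3 = (-0.1296, -0.2244, 0.0616)
subtract pairs → two planes through P
plane₁₂: -0.8079x+0.4665y+0.0000z = 0.0000
Cramer: x(z) = 0.0012+0.0582z;  y(z) = 0.0020+0.1009z
quadratic in z: (1.0136)z²+(-0.0622)z+(-0.0878)=0, √Δ=0.6000 → z ∈ {-0.2653, 0.3267}; z = -0.2653 (taking z<0)
x = -0.0143, y = -0.0248

(-0.0143, -0.0248, -0.2653)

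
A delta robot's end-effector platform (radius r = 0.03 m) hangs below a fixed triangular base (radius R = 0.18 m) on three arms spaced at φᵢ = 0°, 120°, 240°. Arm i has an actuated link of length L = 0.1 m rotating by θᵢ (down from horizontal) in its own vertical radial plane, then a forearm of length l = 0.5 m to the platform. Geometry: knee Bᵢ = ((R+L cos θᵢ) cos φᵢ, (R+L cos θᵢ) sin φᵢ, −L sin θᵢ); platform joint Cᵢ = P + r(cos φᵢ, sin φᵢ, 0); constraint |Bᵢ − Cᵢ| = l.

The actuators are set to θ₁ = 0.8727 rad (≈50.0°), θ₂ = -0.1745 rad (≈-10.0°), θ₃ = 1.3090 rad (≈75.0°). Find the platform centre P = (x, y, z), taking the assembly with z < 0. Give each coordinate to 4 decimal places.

(-0.0367, 0.1727, -0.4731)

φ1=0.0°: virtual centre (0.2143, 0.0000, -0.0766), radius l
arm 2 at φ=120.0°: (R−r)+L cos θ2 = 0.2485;  centre 2 = (-0.1242, 0.2152, 0.0174)
φ3=240.0°: virtual centre (-0.0879, -0.1523, -0.0966), radius l
|centre ₂|²−|centre ₁|² = 0.0103;  |centre ₃|²−|centre ₁|² = -0.0115
[-0.6770 0.4304 0.1879]·P = 0.0103;  [-0.6044 -0.3046 -0.0400]·P = -0.0115
det = 0.4664;  x = 0.0039+0.0859z,  y = 0.0300+-0.3016z
quadratic in z: (1.0983)z²+(0.0990)z+(-0.1990)=0, √Δ=0.9402 → z ∈ {-0.4731, 0.3830}; z = -0.4731 (taking z<0)
x = -0.0367, y = 0.1727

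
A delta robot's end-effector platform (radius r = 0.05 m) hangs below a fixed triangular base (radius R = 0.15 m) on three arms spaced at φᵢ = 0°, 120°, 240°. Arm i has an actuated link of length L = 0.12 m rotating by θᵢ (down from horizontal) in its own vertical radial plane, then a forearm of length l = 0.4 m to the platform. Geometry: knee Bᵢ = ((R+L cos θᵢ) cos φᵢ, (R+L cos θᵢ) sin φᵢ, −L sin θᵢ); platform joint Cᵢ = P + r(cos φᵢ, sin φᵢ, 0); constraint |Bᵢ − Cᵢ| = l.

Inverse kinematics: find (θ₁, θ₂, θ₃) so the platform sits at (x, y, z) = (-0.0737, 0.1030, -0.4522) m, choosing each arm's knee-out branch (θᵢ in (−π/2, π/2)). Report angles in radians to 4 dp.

φ1=0.0° → target in arm frame (-0.0737, 0.1030)
  A cos θ + B sin θ = C:  0.1737·cos θ + -0.4522·sin θ = -0.4153
  γ=atan2(-0.4522,0.1737)=-1.2041;  ψ=arccos(-0.8573)=2.6007;  θ1=γ+ψ≈1.3967
arm 2 (φ=120.0°): x'=0.1261, y'=0.0123
  A=-0.0261, B=-0.4522, C=(l²−L²−A²−y'²−z²)/(2L)=-0.2488
  γ=atan2(-0.4522,-0.0261)=-1.6283;  ψ=arccos(-0.5493)=2.1523;  θ2=γ+ψ≈0.5240
arm 3 (φ=240.0°): x'=-0.0524, y'=-0.1153
  A cos θ + B sin θ = C:  0.1524·cos θ + -0.4522·sin θ = -0.3975
  γ=atan2(-0.4522,0.1524)=-1.2458;  ψ=arccos(-0.8330)=2.5553;  θ3=γ+ψ≈1.3095

θ₁ = 1.3967, θ₂ = 0.5240, θ₃ = 1.3095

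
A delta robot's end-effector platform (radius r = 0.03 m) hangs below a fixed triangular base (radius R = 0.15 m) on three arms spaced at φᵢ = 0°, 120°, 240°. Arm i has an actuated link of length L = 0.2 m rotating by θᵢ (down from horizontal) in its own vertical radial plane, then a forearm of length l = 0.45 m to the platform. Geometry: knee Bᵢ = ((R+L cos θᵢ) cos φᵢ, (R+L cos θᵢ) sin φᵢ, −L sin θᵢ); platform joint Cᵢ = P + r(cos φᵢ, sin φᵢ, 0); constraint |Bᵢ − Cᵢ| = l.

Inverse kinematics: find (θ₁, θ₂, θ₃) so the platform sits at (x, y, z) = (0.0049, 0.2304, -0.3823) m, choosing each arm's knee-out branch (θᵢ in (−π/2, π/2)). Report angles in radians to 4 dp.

φ1=0.0° → target in arm frame (0.0049, 0.2304)
  A=0.1151, B=-0.3823, C=(l²−L²−A²−y'²−z²)/(2L)=-0.1250
  √(A²+B²)=0.3993;  θ1 = -1.2784+1.8891 ≈ 0.6108
φ2=120.0° → target in arm frame (0.1971, -0.1194)
  A cos θ + B sin θ = C:  -0.0771·cos θ + -0.3823·sin θ = -0.0097
  γ=atan2(-0.3823,-0.0771)=-1.7698;  ψ=arccos(-0.0248)=1.5956;  θ2=γ+ψ≈-0.1742
arm 3 (φ=240.0°): x'=-0.2020, y'=-0.1110
  A=0.3220, B=-0.3823, C=(l²−L²−A²−y'²−z²)/(2L)=-0.2491
  γ=atan2(-0.3823,0.3220)=-0.8708;  ψ=arccos(-0.4984)=2.0925;  θ3=γ+ψ≈1.2217

θ₁ = 0.6108, θ₂ = -0.1742, θ₃ = 1.2217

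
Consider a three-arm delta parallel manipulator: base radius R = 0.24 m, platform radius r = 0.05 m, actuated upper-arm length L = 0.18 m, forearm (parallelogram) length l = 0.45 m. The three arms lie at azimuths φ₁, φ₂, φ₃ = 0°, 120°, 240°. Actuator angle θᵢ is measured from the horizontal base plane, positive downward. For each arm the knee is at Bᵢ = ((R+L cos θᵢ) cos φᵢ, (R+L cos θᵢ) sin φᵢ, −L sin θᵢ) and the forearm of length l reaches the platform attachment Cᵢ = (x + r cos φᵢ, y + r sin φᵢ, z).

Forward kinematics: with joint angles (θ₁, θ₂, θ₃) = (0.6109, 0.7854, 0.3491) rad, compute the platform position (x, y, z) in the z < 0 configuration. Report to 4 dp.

(-0.0050, -0.0571, -0.3895)

centre 1 = (0.3374·cos0.0°, 0.3374·sin0.0°, -0.1032) = (0.3374, 0.0000, -0.1032)
centre 2 = (0.3173·cos120.0°, 0.3173·sin120.0°, -0.1273) = (-0.1586, 0.2748, -0.1273)
φ3=240.0°: virtual centre (-0.1796, -0.3110, -0.0616), radius l
subtract pairs → two planes through P
[-0.9922 0.5495 -0.0481]·P = -0.0077;  [-1.0340 -0.6221 0.0834]·P = 0.0082
Cramer: x(z) = 0.0002+0.0134z;  y(z) = -0.0136+0.1117z
quadratic in z: (1.0127)z²+(0.1944)z+(-0.0779)=0, √Δ=0.5945 → z ∈ {-0.3895, 0.1975}; z = -0.3895 (taking z<0)
x = -0.0050, y = -0.0571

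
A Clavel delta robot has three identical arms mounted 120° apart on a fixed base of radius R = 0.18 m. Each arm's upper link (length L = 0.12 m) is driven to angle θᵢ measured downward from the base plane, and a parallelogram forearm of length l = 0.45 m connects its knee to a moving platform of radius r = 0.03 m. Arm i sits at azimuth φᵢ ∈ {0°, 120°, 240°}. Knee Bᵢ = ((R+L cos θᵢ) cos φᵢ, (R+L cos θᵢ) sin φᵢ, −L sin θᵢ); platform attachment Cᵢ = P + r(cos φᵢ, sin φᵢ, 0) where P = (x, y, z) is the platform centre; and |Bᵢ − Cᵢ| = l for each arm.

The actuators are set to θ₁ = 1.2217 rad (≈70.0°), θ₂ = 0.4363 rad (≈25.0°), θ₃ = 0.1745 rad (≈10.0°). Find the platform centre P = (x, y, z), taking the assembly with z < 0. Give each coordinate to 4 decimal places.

arm 1 at φ=0.0°: e+L cos θ1 = 0.1910;  O1 = (0.1910, 0.0000, -0.1128)
arm 2 at φ=120.0°: e+L cos θ2 = 0.2588;  O2 = (-0.1294, 0.2241, -0.0507)
φ3=240.0°: virtual centre (-0.1341, -0.2322, -0.0208), radius l
subtract pairs → two planes through P
plane₁₂: -0.6409x+0.4482y+0.1241z = 0.0203
det = 0.5891;  x = -0.0336+0.2377z,  y = -0.0027+0.0630z
into |P−O₁|² = l²: 1.0605z² + 0.1184z + -0.1393 = 0;  Δ = 0.6049;  z = -0.4225 or 0.3109 → z<0 root = -0.4225
x = -0.1341, y = -0.0294

(-0.1341, -0.0294, -0.4225)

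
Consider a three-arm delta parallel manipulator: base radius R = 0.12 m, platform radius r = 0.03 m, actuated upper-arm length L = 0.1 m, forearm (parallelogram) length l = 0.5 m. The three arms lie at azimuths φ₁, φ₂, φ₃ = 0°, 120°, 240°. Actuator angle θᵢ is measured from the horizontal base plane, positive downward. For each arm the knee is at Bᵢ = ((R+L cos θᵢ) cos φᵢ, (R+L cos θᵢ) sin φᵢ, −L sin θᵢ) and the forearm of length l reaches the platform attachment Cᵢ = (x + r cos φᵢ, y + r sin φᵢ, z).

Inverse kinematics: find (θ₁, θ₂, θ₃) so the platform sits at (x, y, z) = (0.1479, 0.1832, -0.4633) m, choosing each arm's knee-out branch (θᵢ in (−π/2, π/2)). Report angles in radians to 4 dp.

θ₁ = -0.0002, θ₂ = 0.2615, θ₃ = 1.3963

arm 1 (φ=0.0°): x'=0.1479, y'=0.1832
  A cos θ + B sin θ = C:  -0.0579·cos θ + -0.4633·sin θ = -0.0578
  √(A²+B²)=0.4669;  θ1 = -1.6951+1.6949 ≈ -0.0002
rotate P by −φ2: (0.0847, -0.2197, -0.4633)
  A=0.0053, B=-0.4633, C=(l²−L²−A²−y'²−z²)/(2L)=-0.1147
  γ=atan2(-0.4633,0.0053)=-1.5594;  ψ=arccos(-0.2475)=1.8209;  θ2=γ+ψ≈0.2615
rotate P by −φ3: (-0.2326, 0.0365, -0.4633)
  e−x'=0.3226;  (l²−L²−(e−x')²−y'²−z²)/2L = -0.4003
  γ=atan2(-0.4633,0.3226)=-0.9625;  ψ=arccos(-0.7090)=2.3589;  θ3=γ+ψ≈1.3963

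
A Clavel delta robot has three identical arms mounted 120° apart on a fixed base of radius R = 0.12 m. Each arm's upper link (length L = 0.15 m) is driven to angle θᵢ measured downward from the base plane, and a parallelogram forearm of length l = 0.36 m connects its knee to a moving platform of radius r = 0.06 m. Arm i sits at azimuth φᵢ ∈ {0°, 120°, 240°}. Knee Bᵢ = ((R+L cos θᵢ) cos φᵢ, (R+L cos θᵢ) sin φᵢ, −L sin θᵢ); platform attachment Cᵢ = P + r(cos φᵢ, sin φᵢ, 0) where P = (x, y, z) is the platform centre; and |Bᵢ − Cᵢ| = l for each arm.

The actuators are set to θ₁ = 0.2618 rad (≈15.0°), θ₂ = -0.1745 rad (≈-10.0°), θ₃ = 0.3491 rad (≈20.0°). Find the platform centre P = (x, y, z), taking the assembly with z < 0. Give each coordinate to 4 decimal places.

(-0.0254, 0.0680, -0.3070)

φ1=0.0°: virtual centre (0.2049, 0.0000, -0.0388), radius l
S2 = (0.2077·cos120.0°, 0.2077·sin120.0°, 0.0260) = (-0.1039, 0.1799, 0.0260)
S3 = (0.2010·cos240.0°, 0.2010·sin240.0°, -0.0513) = (-0.1005, -0.1740, -0.0513)
eliminate P² terms by subtracting sphere 1 from 2 and 3
[-0.6175 0.3598 0.1297]·P = 0.0003;  [-0.6107 -0.3481 -0.0250]·P = -0.0005
Cramer: x(z) = 0.0001+0.0832z;  y(z) = 0.0011-0.2178z
quadratic in z: (1.0543)z²+(0.0431)z+(-0.0862)=0, √Δ=0.6043 → z ∈ {-0.3070, 0.2662}; z = -0.3070 (taking z<0)
x = -0.0254, y = 0.0680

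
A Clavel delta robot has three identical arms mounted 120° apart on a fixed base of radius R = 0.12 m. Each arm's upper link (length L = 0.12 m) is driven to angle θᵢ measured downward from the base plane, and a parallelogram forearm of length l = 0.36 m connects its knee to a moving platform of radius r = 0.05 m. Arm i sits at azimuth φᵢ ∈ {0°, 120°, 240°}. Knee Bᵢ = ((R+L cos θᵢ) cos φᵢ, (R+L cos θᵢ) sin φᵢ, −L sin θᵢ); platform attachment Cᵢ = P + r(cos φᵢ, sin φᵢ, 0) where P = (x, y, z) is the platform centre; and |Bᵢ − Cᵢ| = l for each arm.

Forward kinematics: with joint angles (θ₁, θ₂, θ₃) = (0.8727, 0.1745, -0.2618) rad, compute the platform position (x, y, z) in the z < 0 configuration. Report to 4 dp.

(-0.1362, -0.0494, -0.3085)

arm 1 at φ=0.0°: e+L cos θ1 = 0.1471;  S1 = (0.1471, 0.0000, -0.0919)
arm 2 at φ=120.0°: e+L cos θ2 = 0.1882;  S2 = (-0.0941, 0.1630, -0.0208)
arm 3 at φ=240.0°: e+L cos θ3 = 0.1859;  S3 = (-0.0930, -0.1610, 0.0311)
|S₂|²−|S₁|² = 0.0057;  |S₃|²−|S₁|² = 0.0054
linear system: -0.4824x+0.3259y = 0.0057−0.1422z; -0.4802x+-0.3220y = 0.0054−0.2460z
det = 0.3119;  x = -0.0116+0.4039z,  y = 0.0004+0.1616z
quadratic in z: (1.1892)z²+(0.0558)z+(-0.0960)=0, √Δ=0.6779 → z ∈ {-0.3085, 0.2616}; z = -0.3085 (taking z<0)
x = -0.1362, y = -0.0494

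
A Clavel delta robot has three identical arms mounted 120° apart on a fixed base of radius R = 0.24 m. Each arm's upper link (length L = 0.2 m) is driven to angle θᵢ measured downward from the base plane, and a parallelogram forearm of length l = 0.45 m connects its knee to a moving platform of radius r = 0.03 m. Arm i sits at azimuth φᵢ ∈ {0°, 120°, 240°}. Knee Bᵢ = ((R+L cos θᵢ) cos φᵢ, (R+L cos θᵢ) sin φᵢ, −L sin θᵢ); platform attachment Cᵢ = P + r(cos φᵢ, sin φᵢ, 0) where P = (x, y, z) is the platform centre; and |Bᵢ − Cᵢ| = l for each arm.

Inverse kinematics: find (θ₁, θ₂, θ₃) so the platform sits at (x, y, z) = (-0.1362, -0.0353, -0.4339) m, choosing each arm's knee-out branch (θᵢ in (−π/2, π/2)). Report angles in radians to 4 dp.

θ₁ = 1.3962, θ₂ = 0.7852, θ₃ = 0.5237

arm 1 (φ=0.0°): x'=-0.1362, y'=-0.0353
  e−x'=0.3462;  (l²−L²−(e−x')²−y'²−z²)/2L = -0.3672
  γ=atan2(-0.4339,0.3462)=-0.8973;  ψ=arccos(-0.6615)=2.2936;  θ1=γ+ψ≈1.3962
rotate P by −φ2: (0.0375, 0.1356, -0.4339)
  A=0.1725, B=-0.4339, C=(l²−L²−A²−y'²−z²)/(2L)=-0.1848
  γ=atan2(-0.4339,0.1725)=-1.1925;  ψ=arccos(-0.3957)=1.9776;  θ2=γ+ψ≈0.7852
arm 3 (φ=240.0°): x'=0.0987, y'=-0.1003
  A=0.1113, B=-0.4339, C=(l²−L²−A²−y'²−z²)/(2L)=-0.1206
  √(A²+B²)=0.4480;  θ3 = -1.3196+1.8433 ≈ 0.5237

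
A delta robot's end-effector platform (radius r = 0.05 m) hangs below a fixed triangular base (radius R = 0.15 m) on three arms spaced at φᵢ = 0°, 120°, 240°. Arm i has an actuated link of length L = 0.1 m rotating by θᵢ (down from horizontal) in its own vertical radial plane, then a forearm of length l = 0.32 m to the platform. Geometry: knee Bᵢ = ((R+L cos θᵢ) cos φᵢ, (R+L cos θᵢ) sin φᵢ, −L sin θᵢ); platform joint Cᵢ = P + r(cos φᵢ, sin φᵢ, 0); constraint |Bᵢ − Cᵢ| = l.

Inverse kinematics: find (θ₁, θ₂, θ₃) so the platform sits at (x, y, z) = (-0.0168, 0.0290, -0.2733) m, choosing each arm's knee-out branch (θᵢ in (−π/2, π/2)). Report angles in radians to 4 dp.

rotate P by −φ1: (-0.0168, 0.0290, -0.2733)
  A=0.1168, B=-0.2733, C=(l²−L²−A²−y'²−z²)/(2L)=0.0161
  γ=atan2(-0.2733,0.1168)=-1.1669;  ψ=arccos(0.0542)=1.5165;  θ1=γ+ψ≈0.3496
rotate P by −φ2: (0.0335, 0.0000, -0.2733)
  e−x'=0.0665;  (l²−L²−(e−x')²−y'²−z²)/2L = 0.0664
  θ2 = atan2(B,A) + arccos(C/0.2813) = 0.0002
φ3=240.0° → target in arm frame (-0.0167, -0.0290)
  A=0.1167, B=-0.2733, C=(l²−L²−A²−y'²−z²)/(2L)=0.0162
  θ3 = atan2(B,A) + arccos(C/0.2972) = 0.3491

θ₁ = 0.3496, θ₂ = 0.0002, θ₃ = 0.3491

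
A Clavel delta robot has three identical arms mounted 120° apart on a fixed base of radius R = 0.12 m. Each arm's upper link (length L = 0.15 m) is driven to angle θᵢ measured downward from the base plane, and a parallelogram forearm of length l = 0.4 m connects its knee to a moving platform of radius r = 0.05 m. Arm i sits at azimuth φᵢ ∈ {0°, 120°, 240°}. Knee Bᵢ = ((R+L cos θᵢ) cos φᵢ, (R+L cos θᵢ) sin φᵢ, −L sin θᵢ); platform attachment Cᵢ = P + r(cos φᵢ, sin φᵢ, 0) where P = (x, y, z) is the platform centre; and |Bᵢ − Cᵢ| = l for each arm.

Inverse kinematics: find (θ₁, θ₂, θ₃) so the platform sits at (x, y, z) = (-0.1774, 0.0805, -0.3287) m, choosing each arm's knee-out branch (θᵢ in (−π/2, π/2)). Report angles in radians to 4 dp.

rotate P by −φ1: (-0.1774, 0.0805, -0.3287)
  A=0.2474, B=-0.3287, C=(l²−L²−A²−y'²−z²)/(2L)=-0.1274
  √(A²+B²)=0.4114;  θ1 = -0.9256+1.8857 ≈ 0.9601
φ2=120.0° → target in arm frame (0.1584, 0.1134)
  e−x'=-0.0884;  (l²−L²−(e−x')²−y'²−z²)/2L = 0.0293
  γ=atan2(-0.3287,-0.0884)=-1.8336;  ψ=arccos(0.0860)=1.4847;  θ2=γ+ψ≈-0.3489
arm 3 (φ=240.0°): x'=0.0190, y'=-0.1939
  A=0.0510, B=-0.3287, C=(l²−L²−A²−y'²−z²)/(2L)=-0.0358
  γ=atan2(-0.3287,0.0510)=-1.4168;  ψ=arccos(-0.1076)=1.6786;  θ3=γ+ψ≈0.2618

θ₁ = 0.9601, θ₂ = -0.3489, θ₃ = 0.2618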